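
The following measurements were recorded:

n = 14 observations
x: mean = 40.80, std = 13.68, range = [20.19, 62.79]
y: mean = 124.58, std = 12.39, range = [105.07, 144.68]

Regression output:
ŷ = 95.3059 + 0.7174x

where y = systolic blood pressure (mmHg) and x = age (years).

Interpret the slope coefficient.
An increase of one year in age is associated with a 0.7174 mmHg increase in predicted blood pressure.

The slope coefficient β₁ = 0.7174 represents the marginal effect of age on blood pressure.

Interpretation:
- Age up by 1 year → predicted blood pressure increases by 0.7174 mmHg
- This is a linear approximation: the same per-unit change is assumed across the whole observed x range

The intercept β₀ = 95.3059 is the predicted blood pressure when age = 0; since the smallest observed x is 20.19, this is an extrapolation and mainly anchors the line.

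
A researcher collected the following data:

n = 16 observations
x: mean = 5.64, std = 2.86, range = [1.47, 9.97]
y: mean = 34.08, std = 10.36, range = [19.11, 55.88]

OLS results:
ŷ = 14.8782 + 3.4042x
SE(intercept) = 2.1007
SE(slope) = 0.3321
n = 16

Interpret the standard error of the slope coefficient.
SE(β̂₁) = 0.3321 is the estimated standard deviation of the slope estimate across repeated samples; relative to β̂₁ = 3.4042 that is 9.8%, a precise estimate.

SE(β̂₁) = 0.3321 says: if we drew many samples of n = 16 from the same population and refit each time, the fitted slopes would scatter with a standard deviation of roughly 0.3321 around the true β₁.

Relative precision:
- SE / |β̂₁| = 0.3321 / 3.4042 = 9.8%
- Rule of thumb (under 20%: precise; 20% to under 50%: moderately precise; 50% or more: imprecise) → precise

Link to the t-test: t = β̂₁ / SE(β̂₁) = 3.4042 / 0.3321 = 10.2505, the statistic for H₀: β₁ = 0.

What drives SE(β̂₁): larger n (here n = 16) → smaller SE; more residual scatter → larger SE.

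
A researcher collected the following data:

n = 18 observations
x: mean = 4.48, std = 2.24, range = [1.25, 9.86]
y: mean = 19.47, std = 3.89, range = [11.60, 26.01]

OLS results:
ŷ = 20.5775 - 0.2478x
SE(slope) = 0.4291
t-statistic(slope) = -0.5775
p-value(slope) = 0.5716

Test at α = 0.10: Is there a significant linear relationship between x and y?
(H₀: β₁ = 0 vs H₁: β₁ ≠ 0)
Since p-value = 0.5716 ≥ α = 0.10, fail to reject H₀ — the slope is not significantly different from 0.

Hypothesis test for the slope coefficient:

H₀: β₁ = 0 (no linear relationship)
H₁: β₁ ≠ 0 (linear relationship exists)

Test statistic: t = β̂₁ / SE(β̂₁) = -0.2478 / 0.4291 = -0.5775

p = 0.5716: how often a slope estimate this far from 0 (in SE units) would arise by chance if β₁ were truly 0.

Decision rule: reject H₀ if p-value < α.
p-value = 0.5716 ≥ α = 0.10 → fail to reject H₀.

There is not sufficient evidence at the 10% significance level to conclude that a linear relationship exists between x and y.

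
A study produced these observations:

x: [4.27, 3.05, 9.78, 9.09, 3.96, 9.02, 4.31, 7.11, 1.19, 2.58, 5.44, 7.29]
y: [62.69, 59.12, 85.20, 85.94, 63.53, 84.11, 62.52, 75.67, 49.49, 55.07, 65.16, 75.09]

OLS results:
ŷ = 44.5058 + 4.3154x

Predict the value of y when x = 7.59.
ŷ = 77.2597

x = 7.59 lies inside the observed range [1.19, 9.78], so the fitted equation applies directly:

ŷ = 44.5058 + 4.3154 × 7.59
ŷ = 44.5058 + 32.7539
ŷ = 77.2597

This is the fitted mean response at that x — an individual observation would come with a wider prediction interval.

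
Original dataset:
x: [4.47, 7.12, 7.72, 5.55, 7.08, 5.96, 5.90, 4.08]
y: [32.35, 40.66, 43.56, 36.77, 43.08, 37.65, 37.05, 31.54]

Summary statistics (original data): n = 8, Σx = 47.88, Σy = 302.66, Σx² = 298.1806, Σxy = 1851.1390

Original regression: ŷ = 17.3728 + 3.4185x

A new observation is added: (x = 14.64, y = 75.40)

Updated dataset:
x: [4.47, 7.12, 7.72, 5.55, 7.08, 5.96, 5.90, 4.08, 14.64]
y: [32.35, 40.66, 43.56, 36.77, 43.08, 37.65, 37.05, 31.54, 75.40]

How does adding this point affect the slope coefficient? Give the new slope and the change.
Adding the point moves β₁ from 3.4185 to 4.2036, i.e. it increases by 0.7851 (+23.0%).

x = 14.64 lies well outside the original x-range [4.08, 7.72] (x̄ ≈ 5.99), so this observation has high leverage and can move the slope substantially.

Step 1: Update the sums with the new point (n goes from 8 to 9)
Σx  = 47.88 + 14.64 = 62.52
Σy  = 302.66 + 75.40 = 378.06
Σx² = 298.1806 + 14.64² = 298.1806 + 214.3296 = 512.5102
Σxy = 1851.1390 + 14.64×75.40 = 1851.1390 + 1103.8560 = 2954.9950

Step 2: Recompute the slope with b₁ = (nΣxy − ΣxΣy) / (nΣx² − (Σx)²)
Numerator   = 9×2954.9950 − 62.52×378.06 = 26594.9550 − 23636.3112 = 2958.6438
Denominator = 9×512.5102 − 62.52² = 4612.5918 − 3908.7504 = 703.8414
b₁(new) = 2958.6438 / 703.8414 = 4.2036

(Same formula on the original sums: (8×1851.1390 − 47.88×302.66) / (8×298.1806 − 47.88²) = 317.7512 / 92.9504 = 3.4185, matching the given fit.)

Step 3: Change in slope
Δβ₁ = 4.2036 − 3.4185 = +0.7851
Relative change = +0.7851 / 3.4185 × 100% = +23.0%
→ the slope increases when the point is added.

A high-leverage point only changes the slope if it is off the original line; here y = 75.40 is above the original trend, so the slope increases.
In practice: check such a point for data-entry or measurement error.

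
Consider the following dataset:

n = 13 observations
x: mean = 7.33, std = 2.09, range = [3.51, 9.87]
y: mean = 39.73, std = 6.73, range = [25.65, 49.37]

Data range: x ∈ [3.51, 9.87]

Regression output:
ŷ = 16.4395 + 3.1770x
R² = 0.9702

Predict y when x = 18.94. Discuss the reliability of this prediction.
ŷ = 76.6119, but this is extrapolation (above the data range [3.51, 9.87]) and may be unreliable.

Prediction calculation:
ŷ = 16.4395 + 3.1770 × 18.94
ŷ = 76.6119

Reliability:
- Data range: x ∈ [3.51, 9.87]
- Prediction point: x = 18.94 is 9.07 units above the observed range → this is EXTRAPOLATION, not interpolation

Why that matters here:
- The standard error of prediction grows with (x − x̄)², and x = 18.94 is far from x̄ = 7.33
- The linear relationship may not hold outside the observed range

Report the number if required, but flag clearly that it is an extrapolation.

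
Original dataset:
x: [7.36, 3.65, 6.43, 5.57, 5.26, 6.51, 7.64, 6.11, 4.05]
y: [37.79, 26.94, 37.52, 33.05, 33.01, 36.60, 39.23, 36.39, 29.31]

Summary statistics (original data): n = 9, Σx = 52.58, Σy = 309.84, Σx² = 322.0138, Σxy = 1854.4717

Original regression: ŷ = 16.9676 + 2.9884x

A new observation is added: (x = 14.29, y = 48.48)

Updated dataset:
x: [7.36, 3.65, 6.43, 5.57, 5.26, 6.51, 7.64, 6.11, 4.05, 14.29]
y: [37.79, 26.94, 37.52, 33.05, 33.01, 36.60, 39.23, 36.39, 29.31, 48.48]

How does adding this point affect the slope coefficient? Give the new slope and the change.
The slope changes from 2.9884 to 1.9121 (change of -1.0763, or -36.0%).

x = 14.29 lies well outside the original x-range [3.65, 7.64] (x̄ ≈ 5.84), so this observation has high leverage and can move the slope substantially.

Step 1: Update the sums with the new point (n goes from 9 to 10)
Σx  = 52.58 + 14.29 = 66.87
Σy  = 309.84 + 48.48 = 358.32
Σx² = 322.0138 + 14.29² = 322.0138 + 204.2041 = 526.2179
Σxy = 1854.4717 + 14.29×48.48 = 1854.4717 + 692.7792 = 2547.2509

Step 2: Recompute the slope with b₁ = (nΣxy − ΣxΣy) / (nΣx² − (Σx)²)
Numerator   = 10×2547.2509 − 66.87×358.32 = 25472.5090 − 23960.8584 = 1511.6506
Denominator = 10×526.2179 − 66.87² = 5262.1790 − 4471.5969 = 790.5821
b₁(new) = 1511.6506 / 790.5821 = 1.9121

(Same formula on the original sums: (9×1854.4717 − 52.58×309.84) / (9×322.0138 − 52.58²) = 398.8581 / 133.4678 = 2.9884, matching the given fit.)

Step 3: Change in slope
Δβ₁ = 1.9121 − 2.9884 = -1.0763
Relative change = -1.0763 / 2.9884 × 100% = -36.0%
→ the slope decreases when the point is added.

Because the point sits below the extension of the original line at a high-leverage x, it tilts the fit down.
In practice: examine leverage (hᵢ) and Cook's distance rather than deleting it automatically; check such a point for data-entry or measurement error.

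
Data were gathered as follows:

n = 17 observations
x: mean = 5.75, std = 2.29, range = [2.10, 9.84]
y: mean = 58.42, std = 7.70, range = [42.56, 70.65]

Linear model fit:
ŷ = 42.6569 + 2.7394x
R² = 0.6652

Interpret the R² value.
About 66.52% of the variability in y is accounted for by the regression on x (R² = 0.6652) — a moderate linear fit.

The coefficient of determination R² is the fraction of the total variation in y that the fitted line accounts for.

Here R² = 0.6652:
- Explained: 66.52% of the variation in y
- Unexplained (residual): 100% − 66.52% = 33.48%
- Rule of thumb (below 0.3 weak; 0.3 to below 0.7 moderate; 0.7 and above strong) → moderate

Equivalently, for simple linear regression R² = r², so |r| = √0.6652 ≈ 0.8156.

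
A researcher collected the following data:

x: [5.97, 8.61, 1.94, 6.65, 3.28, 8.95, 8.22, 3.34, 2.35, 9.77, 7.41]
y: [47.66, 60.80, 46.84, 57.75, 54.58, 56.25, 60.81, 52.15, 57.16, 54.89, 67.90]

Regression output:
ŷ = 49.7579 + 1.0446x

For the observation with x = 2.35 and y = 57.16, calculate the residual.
Residual = 4.9473

The residual is the difference between the actual value and the predicted value:

Residual = y - ŷ

Step 1: Calculate predicted value
ŷ = 49.7579 + 1.0446 × 2.35
ŷ = 52.2127

Step 2: Calculate residual
Residual = 57.16 - 52.2127
Residual = 4.9473

The residual is positive, so the observed y = 57.16 sits above the regression line (the line underestimates it by 4.9473).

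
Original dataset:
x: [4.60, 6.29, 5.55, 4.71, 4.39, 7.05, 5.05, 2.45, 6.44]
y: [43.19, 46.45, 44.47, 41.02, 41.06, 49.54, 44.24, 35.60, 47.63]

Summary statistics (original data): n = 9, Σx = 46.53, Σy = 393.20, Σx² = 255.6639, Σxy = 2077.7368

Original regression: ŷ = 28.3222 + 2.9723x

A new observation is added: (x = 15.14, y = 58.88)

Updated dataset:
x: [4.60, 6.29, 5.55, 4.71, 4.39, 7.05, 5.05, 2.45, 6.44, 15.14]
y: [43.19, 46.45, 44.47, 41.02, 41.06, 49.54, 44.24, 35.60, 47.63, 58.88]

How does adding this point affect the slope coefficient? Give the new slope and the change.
New slope β₁ = 1.7329 versus 2.9723 before: a change of -1.2394 (-41.7%).

x = 15.14 lies well outside the original x-range [2.45, 7.05] (x̄ ≈ 5.17), so this observation has high leverage and can move the slope substantially.

Step 1: Update the sums with the new point (n goes from 9 to 10)
Σx  = 46.53 + 15.14 = 61.67
Σy  = 393.20 + 58.88 = 452.08
Σx² = 255.6639 + 15.14² = 255.6639 + 229.2196 = 484.8835
Σxy = 2077.7368 + 15.14×58.88 = 2077.7368 + 891.4432 = 2969.1800

Step 2: Recompute the slope with b₁ = (nΣxy − ΣxΣy) / (nΣx² − (Σx)²)
Numerator   = 10×2969.1800 − 61.67×452.08 = 29691.8000 − 27879.7736 = 1812.0264
Denominator = 10×484.8835 − 61.67² = 4848.8350 − 3803.1889 = 1045.6461
b₁(new) = 1812.0264 / 1045.6461 = 1.7329

(Same formula on the original sums: (9×2077.7368 − 46.53×393.20) / (9×255.6639 − 46.53²) = 404.0352 / 135.9342 = 2.9723, matching the given fit.)

Step 3: Change in slope
Δβ₁ = 1.7329 − 2.9723 = -1.2394
Relative change = -1.2394 / 2.9723 × 100% = -41.7%
→ the slope decreases when the point is added.

A high-leverage point only changes the slope if it is off the original line; here y = 58.88 is below the original trend, so the slope decreases.
In practice: check such a point for data-entry or measurement error; examine leverage (hᵢ) and Cook's distance rather than deleting it automatically.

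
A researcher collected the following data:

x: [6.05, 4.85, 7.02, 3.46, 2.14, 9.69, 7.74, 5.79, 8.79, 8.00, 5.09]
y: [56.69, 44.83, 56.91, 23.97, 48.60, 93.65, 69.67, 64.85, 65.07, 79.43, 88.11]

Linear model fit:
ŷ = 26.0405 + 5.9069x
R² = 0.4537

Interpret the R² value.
R² = 0.4537 means 45.37% of the variation in y is explained by the linear relationship with x. This indicates a moderate fit.

R² (coefficient of determination) measures the proportion of variance in y explained by the regression model.

Here R² = 0.4537:
- Explained: 45.37% of the variation in y
- Unexplained (residual): 100% − 45.37% = 54.63%
- Rule of thumb (below 0.3 weak; 0.3 to below 0.7 moderate; 0.7 and above strong) → moderate

Note: R² never decreases when predictors are added, so it should not be used alone to compare models of different size.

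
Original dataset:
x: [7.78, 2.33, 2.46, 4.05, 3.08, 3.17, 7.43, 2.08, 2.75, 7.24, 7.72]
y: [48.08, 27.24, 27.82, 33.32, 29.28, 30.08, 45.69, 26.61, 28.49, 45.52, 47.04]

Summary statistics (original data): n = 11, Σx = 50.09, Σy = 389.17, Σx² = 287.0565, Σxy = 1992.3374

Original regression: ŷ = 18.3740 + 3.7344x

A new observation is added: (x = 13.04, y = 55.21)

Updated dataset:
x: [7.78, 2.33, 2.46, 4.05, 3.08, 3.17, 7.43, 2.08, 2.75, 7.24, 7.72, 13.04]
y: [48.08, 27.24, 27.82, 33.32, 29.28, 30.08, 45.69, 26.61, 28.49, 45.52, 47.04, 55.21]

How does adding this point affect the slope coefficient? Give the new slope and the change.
Adding the point moves β₁ from 3.7344 to 2.9962, i.e. it decreases by 0.7382 (-19.8%).

The new point has HIGH LEVERAGE: x = 13.04 is far from the original mean x̄ = 50.09/11 ≈ 4.55 (original range [2.08, 7.78]).

Step 1: Update the sums with the new point (n goes from 11 to 12)
Σx  = 50.09 + 13.04 = 63.13
Σy  = 389.17 + 55.21 = 444.38
Σx² = 287.0565 + 13.04² = 287.0565 + 170.0416 = 457.0981
Σxy = 1992.3374 + 13.04×55.21 = 1992.3374 + 719.9384 = 2712.2758

Step 2: Recompute the slope with b₁ = (nΣxy − ΣxΣy) / (nΣx² − (Σx)²)
Numerator   = 12×2712.2758 − 63.13×444.38 = 32547.3096 − 28053.7094 = 4493.6002
Denominator = 12×457.0981 − 63.13² = 5485.1772 − 3985.3969 = 1499.7803
b₁(new) = 4493.6002 / 1499.7803 = 2.9962

(Same formula on the original sums: (11×1992.3374 − 50.09×389.17) / (11×287.0565 − 50.09²) = 2422.1861 / 648.6134 = 3.7344, matching the given fit.)

Step 3: Change in slope
Δβ₁ = 2.9962 − 3.7344 = -0.7382
Relative change = -0.7382 / 3.7344 × 100% = -19.8%
→ the slope decreases when the point is added.

Because the point sits below the extension of the original line at a high-leverage x, it tilts the fit down.
In practice: investigate whether it comes from the same population as the rest of the sample; examine leverage (hᵢ) and Cook's distance rather than deleting it automatically.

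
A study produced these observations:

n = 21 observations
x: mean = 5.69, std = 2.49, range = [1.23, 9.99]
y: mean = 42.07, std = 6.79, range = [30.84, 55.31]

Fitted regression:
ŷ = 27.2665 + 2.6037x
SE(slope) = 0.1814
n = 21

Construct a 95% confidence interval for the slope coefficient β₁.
The 95% CI for β₁ is (2.2240, 2.9834)

Confidence interval for the slope:

The 95% CI for β₁ is: β̂₁ ± t*(α/2, n-2) × SE(β̂₁)

Step 1: Find critical t-value
- Confidence level = 0.95
- Degrees of freedom = n - 2 = 21 - 2 = 19
- t*(α/2, 19) = 2.0930

Step 2: Calculate margin of error
Margin = 2.0930 × 0.1814 = 0.3797

Step 3: Construct interval
CI = 2.6037 ± 0.3797
CI = (2.2240, 2.9834)

Interpretation: intervals built this way capture the true β₁ in 95% of repeated samples; here the plausible range for the per-unit effect of x on y is 2.2240 to 2.9834.
Both endpoints are positive, so the data support a genuinely positive slope at this confidence level.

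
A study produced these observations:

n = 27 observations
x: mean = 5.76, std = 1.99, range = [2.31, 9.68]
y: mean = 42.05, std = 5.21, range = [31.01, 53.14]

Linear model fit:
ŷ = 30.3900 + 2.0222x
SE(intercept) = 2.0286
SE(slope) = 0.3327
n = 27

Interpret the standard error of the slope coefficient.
SE(slope) = 0.3327 measures the uncertainty in the estimated slope. The coefficient is estimated precisely (SE/|β̂₁| = 16.5%).

SE(β̂₁) = s / √Sxx, where s is the residual standard deviation and Sxx = Σ(x − x̄)². It is the yardstick for how far β̂₁ = 2.0222 could plausibly be from the true slope.

Relative precision:
- SE / |β̂₁| = 0.3327 / 2.0222 = 16.5%
- Rule of thumb (under 20%: precise; 20% to under 50%: moderately precise; 50% or more: imprecise) → precise

Link to interval estimation: a confidence interval for β₁ is β̂₁ ± t* × 0.3327, so SE sets the half-width per unit of t*.

What drives SE(β̂₁): wider spread of x values → smaller SE.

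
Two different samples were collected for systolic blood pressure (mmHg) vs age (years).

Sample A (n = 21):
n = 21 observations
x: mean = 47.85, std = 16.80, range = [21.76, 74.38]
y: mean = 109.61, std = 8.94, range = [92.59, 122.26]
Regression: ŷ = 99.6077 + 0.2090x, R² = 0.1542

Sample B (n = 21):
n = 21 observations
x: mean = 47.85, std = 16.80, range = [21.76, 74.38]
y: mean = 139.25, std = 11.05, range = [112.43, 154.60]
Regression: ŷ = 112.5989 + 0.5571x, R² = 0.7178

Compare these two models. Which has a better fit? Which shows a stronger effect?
Model B has the better fit (R² = 0.7178 vs 0.1542). Model B shows the stronger effect (|β₁| = 0.5571 vs 0.2090).

Model Comparison:

Fit — compare R²:
- Model A: R² = 0.1542 → 15.42% of variance in blood pressure explained
- Model B: R² = 0.7178 → 71.78% of variance in blood pressure explained
- 0.7178 > 0.1542 → Model B has the better fit

Which has the larger per-year effect? (|β₁|)
- Model A: β₁ = 0.2090 → predicted blood pressure rises 0.2090 mmHg per additional year of age
- Model B: β₁ = 0.5571 → predicted blood pressure rises 0.5571 mmHg per additional year of age
- |0.2090| < |0.5571| → Model B shows the stronger marginal effect

Notes:
- A better fit (higher R²) doesn't necessarily mean a more important relationship.
- R² measures how tightly points cluster around the line; β₁ measures how steep the line is — they answer different questions.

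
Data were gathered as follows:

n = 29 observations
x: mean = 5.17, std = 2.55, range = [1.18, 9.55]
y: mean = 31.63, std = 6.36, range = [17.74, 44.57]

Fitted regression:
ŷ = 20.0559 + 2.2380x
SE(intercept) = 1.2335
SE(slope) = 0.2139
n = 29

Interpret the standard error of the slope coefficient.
The slope 2.2380 is pinned down to within about ±0.2139 (one SE) by these data — relative uncertainty 9.6%, i.e. precise.

SE(β̂₁) = 0.2139 says: if we drew many samples of n = 29 from the same population and refit each time, the fitted slopes would scatter with a standard deviation of roughly 0.2139 around the true β₁.

Relative precision:
- SE / |β̂₁| = 0.2139 / 2.2380 = 9.6%
- Rule of thumb (under 20%: precise; 20% to under 50%: moderately precise; 50% or more: imprecise) → precise

Rough 95% range (±2 SE): 2.2380 ± 0.4278 → (1.8102, 2.6658).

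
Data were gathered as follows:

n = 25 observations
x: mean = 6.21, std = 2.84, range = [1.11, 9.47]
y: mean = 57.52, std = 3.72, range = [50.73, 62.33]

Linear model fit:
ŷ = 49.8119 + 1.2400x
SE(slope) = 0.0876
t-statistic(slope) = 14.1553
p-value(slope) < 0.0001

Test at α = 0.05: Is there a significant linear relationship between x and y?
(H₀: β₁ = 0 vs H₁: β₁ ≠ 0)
p-value < 0.0001 < α = 0.05, so we reject H₀. The relationship is significant.

Hypothesis test for the slope coefficient:

H₀: β₁ = 0 (no linear relationship)
H₁: β₁ ≠ 0 (linear relationship exists)

Test statistic: t = β̂₁ / SE(β̂₁) = 1.2400 / 0.0876 = 14.1553

p < 0.0001: how often a slope estimate this far from 0 (in SE units) would arise by chance if β₁ were truly 0.

Decision rule: reject H₀ if p-value < α.
p-value < 0.0001 < α = 0.05 → reject H₀.

Conclusion: the linear association between x and y is significant at the 5% level.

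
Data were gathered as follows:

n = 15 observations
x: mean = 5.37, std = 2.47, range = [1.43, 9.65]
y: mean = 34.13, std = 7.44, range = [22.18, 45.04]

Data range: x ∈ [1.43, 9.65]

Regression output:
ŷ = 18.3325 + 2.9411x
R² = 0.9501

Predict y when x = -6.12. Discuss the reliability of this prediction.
ŷ = 0.3330, but this is extrapolation (below the data range [1.43, 9.65]) and may be unreliable.

Prediction calculation:
ŷ = 18.3325 + 2.9411 × (-6.12)
ŷ = 0.3330

Reliability:
- Data range: x ∈ [1.43, 9.65]
- Prediction point: x = -6.12 is 7.55 units below the observed range → this is EXTRAPOLATION, not interpolation

Why that matters here:
- There are no observations near this x to validate the fitted line there
- Real relationships often flatten, saturate, or turn nonlinear at extremes

The R² = 0.9501 only validates the fit within [1.43, 9.65]; treat ŷ = 0.3330 with caution.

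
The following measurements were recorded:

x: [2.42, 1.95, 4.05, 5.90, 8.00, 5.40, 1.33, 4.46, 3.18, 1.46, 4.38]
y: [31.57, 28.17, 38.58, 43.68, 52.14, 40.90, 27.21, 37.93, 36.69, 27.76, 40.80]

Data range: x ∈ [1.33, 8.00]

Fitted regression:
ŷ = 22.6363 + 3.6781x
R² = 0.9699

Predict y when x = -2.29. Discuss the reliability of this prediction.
The equation gives ŷ = 14.2135; however x = -2.29 is 3.62 units below the observed range, so this extrapolated value should not be trusted.

Prediction calculation:
ŷ = 22.6363 + 3.6781 × (-2.29)
ŷ = 14.2135

Reliability:
- Data range: x ∈ [1.33, 8.00]
- Prediction point: x = -2.29 is 3.62 units below the observed range → this is EXTRAPOLATION, not interpolation

Why that matters here:
- There are no observations near this x to validate the fitted line there
- R² describes fit only over the sampled x values; it says nothing about behaviour beyond them
- The standard error of prediction grows with (x − x̄)², and x = -2.29 is far from x̄ = 3.87

A defensible statement: 'if the linear trend continued to x = -2.29, y would be about 14.2135' — the premise is untested.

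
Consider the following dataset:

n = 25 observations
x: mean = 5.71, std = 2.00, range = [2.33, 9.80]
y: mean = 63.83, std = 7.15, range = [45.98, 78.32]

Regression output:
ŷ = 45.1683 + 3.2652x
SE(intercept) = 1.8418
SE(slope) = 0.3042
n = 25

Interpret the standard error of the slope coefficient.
SE(β̂₁) = 0.3042 is the estimated standard deviation of the slope estimate across repeated samples; relative to β̂₁ = 3.2652 that is 9.3%, a precise estimate.

SE(β̂₁) = s / √Sxx, where s is the residual standard deviation and Sxx = Σ(x − x̄)². It is the yardstick for how far β̂₁ = 3.2652 could plausibly be from the true slope.

Relative precision:
- SE / |β̂₁| = 0.3042 / 3.2652 = 9.3%
- Rule of thumb (under 20%: precise; 20% to under 50%: moderately precise; 50% or more: imprecise) → precise

Link to the t-test: t = β̂₁ / SE(β̂₁) = 3.2652 / 0.3042 = 10.7337, the statistic for H₀: β₁ = 0.

What drives SE(β̂₁): wider spread of x values → smaller SE.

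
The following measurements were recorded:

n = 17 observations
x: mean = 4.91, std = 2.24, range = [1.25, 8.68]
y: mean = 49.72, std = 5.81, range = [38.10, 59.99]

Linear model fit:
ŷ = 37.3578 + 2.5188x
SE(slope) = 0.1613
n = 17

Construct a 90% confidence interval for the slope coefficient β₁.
The 90% CI for β₁ is (2.2360, 2.8016)

Confidence interval for the slope:

The 90% CI for β₁ is: β̂₁ ± t*(α/2, n-2) × SE(β̂₁)

Step 1: Find critical t-value
- Confidence level = 0.9
- Degrees of freedom = n - 2 = 17 - 2 = 15
- t*(α/2, 15) = 1.7531

Step 2: Calculate margin of error
Margin = 1.7531 × 0.1613 = 0.2828

Step 3: Construct interval
CI = 2.5188 ± 0.2828
CI = (2.2360, 2.8016)

Interpretation: intervals built this way capture the true β₁ in 90% of repeated samples; here the plausible range for the per-unit effect of x on y is 2.2360 to 2.8016.
Both endpoints are positive, so the data support a genuinely positive slope at this confidence level.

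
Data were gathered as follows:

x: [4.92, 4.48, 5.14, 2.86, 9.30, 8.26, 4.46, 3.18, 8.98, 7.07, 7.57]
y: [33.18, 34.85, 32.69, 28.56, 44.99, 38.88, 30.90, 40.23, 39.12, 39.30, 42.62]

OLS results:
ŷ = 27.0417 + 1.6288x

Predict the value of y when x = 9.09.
ŷ = 41.8475

x = 9.09 lies inside the observed range [2.86, 9.30], so the fitted equation applies directly:

ŷ = 27.0417 + 1.6288 × 9.09
ŷ = 27.0417 + 14.8058
ŷ = 41.8475

This is a point prediction; actual observations scatter around it by roughly the residual standard deviation.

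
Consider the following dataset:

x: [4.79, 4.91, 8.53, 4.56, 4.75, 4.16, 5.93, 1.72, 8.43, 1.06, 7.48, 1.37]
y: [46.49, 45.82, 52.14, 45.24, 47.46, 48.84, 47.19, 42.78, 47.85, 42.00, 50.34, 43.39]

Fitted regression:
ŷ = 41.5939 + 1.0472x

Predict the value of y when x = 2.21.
ŷ = 43.9082

Plug x = 2.21 into the fitted line:

ŷ = 41.5939 + 1.0472 × 2.21
ŷ = 41.5939 + 2.3143
ŷ = 43.9082

This is the fitted mean response at that x — an individual observation would come with a wider prediction interval.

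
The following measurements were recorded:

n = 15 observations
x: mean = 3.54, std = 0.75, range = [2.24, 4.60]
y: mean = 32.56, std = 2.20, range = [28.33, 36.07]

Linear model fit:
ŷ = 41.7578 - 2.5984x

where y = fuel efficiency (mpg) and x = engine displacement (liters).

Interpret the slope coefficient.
For each additional liter of engine displacement, predicted fuel efficiency decreases by approximately 2.5984 mpg.

The slope coefficient β₁ = -2.5984 represents the marginal effect of engine displacement on fuel efficiency.

Interpretation:
- Engine displacement up by 1 liter → predicted fuel efficiency decreases by 2.5984 mpg
- The effect is assumed constant over the observed range of x (linearity)
- The slope describes association in these data, not necessarily a causal effect

The intercept β₀ = 41.7578 is the predicted fuel efficiency when engine displacement = 0; since the smallest observed x is 2.24, this is an extrapolation and mainly anchors the line.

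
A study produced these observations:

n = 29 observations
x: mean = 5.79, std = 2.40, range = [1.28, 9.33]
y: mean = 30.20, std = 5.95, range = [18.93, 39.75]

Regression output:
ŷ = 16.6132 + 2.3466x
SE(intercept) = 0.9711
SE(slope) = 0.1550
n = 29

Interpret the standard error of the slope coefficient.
SE(slope) = 0.1550 measures the uncertainty in the estimated slope. The coefficient is estimated precisely (SE/|β̂₁| = 6.6%).

SE(β̂₁) = 0.1550 says: if we drew many samples of n = 29 from the same population and refit each time, the fitted slopes would scatter with a standard deviation of roughly 0.1550 around the true β₁.

Relative precision:
- SE / |β̂₁| = 0.1550 / 2.3466 = 6.6%
- Rule of thumb (under 20%: precise; 20% to under 50%: moderately precise; 50% or more: imprecise) → precise

Link to interval estimation: a confidence interval for β₁ is β̂₁ ± t* × 0.1550, so SE sets the half-width per unit of t*.

What drives SE(β̂₁): wider spread of x values → smaller SE; more residual scatter → larger SE; larger n (here n = 29) → smaller SE.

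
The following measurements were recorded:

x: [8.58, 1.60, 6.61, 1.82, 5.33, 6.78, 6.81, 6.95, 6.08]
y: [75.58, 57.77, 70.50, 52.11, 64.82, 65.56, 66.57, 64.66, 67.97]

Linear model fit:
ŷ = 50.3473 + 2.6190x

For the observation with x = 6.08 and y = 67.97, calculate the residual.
Residual = 1.6992

The residual is the difference between the actual value and the predicted value:

Residual = y - ŷ

Step 1: Calculate predicted value
ŷ = 50.3473 + 2.6190 × 6.08
ŷ = 66.2708

Step 2: Calculate residual
Residual = 67.97 - 66.2708
Residual = 1.6992

Sign check: y > ŷ, so the point is above the line and the fit underestimates here.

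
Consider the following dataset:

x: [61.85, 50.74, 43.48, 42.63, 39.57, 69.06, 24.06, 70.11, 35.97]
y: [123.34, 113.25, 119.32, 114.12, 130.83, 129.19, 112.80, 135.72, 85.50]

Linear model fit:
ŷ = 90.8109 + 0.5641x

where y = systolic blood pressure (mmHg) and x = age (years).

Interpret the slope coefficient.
An increase of one year in age is associated with a 0.5641 mmHg increase in predicted blood pressure.

The slope coefficient β₁ = 0.5641 represents the marginal effect of age on blood pressure.

Interpretation:
- Age up by 1 year → predicted blood pressure increases by 0.5641 mmHg
- This is a linear approximation: the same per-unit change is assumed across the whole observed x range

(β₀ = 90.8109 is the fitted value at x = 0 and is not part of the slope interpretation.)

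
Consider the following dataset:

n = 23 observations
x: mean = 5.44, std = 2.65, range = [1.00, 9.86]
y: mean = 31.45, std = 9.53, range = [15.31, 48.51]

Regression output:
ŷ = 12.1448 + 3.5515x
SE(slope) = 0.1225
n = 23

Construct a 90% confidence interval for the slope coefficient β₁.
The 90% CI for β₁ is (3.3407, 3.7623)

Confidence interval for the slope:

The 90% CI for β₁ is: β̂₁ ± t*(α/2, n-2) × SE(β̂₁)

Step 1: Find critical t-value
- Confidence level = 0.9
- Degrees of freedom = n - 2 = 23 - 2 = 21
- t*(α/2, 21) = 1.7207

Step 2: Calculate margin of error
Margin = 1.7207 × 0.1225 = 0.2108

Step 3: Construct interval
CI = 3.5515 ± 0.2108
CI = (3.3407, 3.7623)

Interpretation: each one-unit increase in x is associated with a change in mean y of between 3.3407 and 3.7623, with 90% confidence.
Both endpoints are positive, so the data support a genuinely positive slope at this confidence level.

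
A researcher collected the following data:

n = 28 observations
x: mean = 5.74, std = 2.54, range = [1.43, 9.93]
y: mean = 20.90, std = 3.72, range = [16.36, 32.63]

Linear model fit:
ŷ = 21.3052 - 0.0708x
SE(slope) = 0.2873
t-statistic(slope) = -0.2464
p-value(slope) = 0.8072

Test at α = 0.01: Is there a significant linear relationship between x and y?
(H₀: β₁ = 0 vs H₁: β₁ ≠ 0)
Since p-value = 0.8072 ≥ α = 0.01, fail to reject H₀ — the slope is not significantly different from 0.

Hypothesis test for the slope coefficient:

H₀: β₁ = 0 (no linear relationship)
H₁: β₁ ≠ 0 (linear relationship exists)

Test statistic: t = β̂₁ / SE(β̂₁) = -0.0708 / 0.2873 = -0.2464

The p-value (0.8072) is the probability, under H₀, of a t-statistic at least as extreme as |t| = 0.2464 (two-sided, df = n − 2 = 26).

Decision rule: reject H₀ if p-value < α.
p-value = 0.8072 ≥ α = 0.01 → fail to reject H₀.

There is not sufficient evidence at the 1% significance level to conclude that a linear relationship exists between x and y.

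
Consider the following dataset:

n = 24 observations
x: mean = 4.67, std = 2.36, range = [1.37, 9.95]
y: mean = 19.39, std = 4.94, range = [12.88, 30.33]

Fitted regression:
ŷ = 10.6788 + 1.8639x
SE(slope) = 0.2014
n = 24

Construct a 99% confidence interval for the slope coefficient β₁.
The 99% CI for β₁ is (1.2962, 2.4316)

Confidence interval for the slope:

The 99% CI for β₁ is: β̂₁ ± t*(α/2, n-2) × SE(β̂₁)

Step 1: Find critical t-value
- Confidence level = 0.99
- Degrees of freedom = n - 2 = 24 - 2 = 22
- t*(α/2, 22) = 2.8188

Step 2: Calculate margin of error
Margin = 2.8188 × 0.2014 = 0.5677

Step 3: Construct interval
CI = 1.8639 ± 0.5677
CI = (1.2962, 2.4316)

Interpretation: intervals built this way capture the true β₁ in 99% of repeated samples; here the plausible range for the per-unit effect of x on y is 1.2962 to 2.4316.
Since 0 is outside the interval, a two-sided test at α = 0.01 would reject H₀: β₁ = 0.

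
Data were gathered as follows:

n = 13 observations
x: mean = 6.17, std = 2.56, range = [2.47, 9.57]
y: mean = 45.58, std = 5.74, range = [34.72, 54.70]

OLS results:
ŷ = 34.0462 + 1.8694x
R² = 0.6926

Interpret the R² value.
About 69.26% of the variability in y is accounted for by the regression on x (R² = 0.6926) — a moderate linear fit.

R² (coefficient of determination) measures the proportion of variance in y explained by the regression model.

Here R² = 0.6926:
- Explained: 69.26% of the variation in y
- Unexplained (residual): 100% − 69.26% = 30.74%
- Rule of thumb (below 0.3 weak; 0.3 to below 0.7 moderate; 0.7 and above strong) → moderate

Calculation: R² = 1 − (SS_res / SS_tot), where SS_res is the sum of squared residuals and SS_tot the total sum of squares.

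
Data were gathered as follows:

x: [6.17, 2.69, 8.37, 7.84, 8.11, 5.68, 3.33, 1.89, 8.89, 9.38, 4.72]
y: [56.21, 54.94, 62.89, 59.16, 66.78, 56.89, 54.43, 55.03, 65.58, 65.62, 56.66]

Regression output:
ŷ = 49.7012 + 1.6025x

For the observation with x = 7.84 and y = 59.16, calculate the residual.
Residual = -3.1048

The residual is the difference between the actual value and the predicted value:

Residual = y - ŷ

Step 1: Calculate predicted value
ŷ = 49.7012 + 1.6025 × 7.84
ŷ = 62.2648

Step 2: Calculate residual
Residual = 59.16 - 62.2648
Residual = -3.1048

Sign check: y < ŷ, so the point is below the line and the fit overestimates here.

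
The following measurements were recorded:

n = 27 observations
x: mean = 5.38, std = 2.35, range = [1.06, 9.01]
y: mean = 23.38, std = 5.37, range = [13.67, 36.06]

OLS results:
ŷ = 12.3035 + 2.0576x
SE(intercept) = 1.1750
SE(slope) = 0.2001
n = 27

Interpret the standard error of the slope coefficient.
The slope 2.0576 is pinned down to within about ±0.2001 (one SE) by these data — relative uncertainty 9.7%, i.e. precise.

SE(β̂₁) = s / √Sxx, where s is the residual standard deviation and Sxx = Σ(x − x̄)². It is the yardstick for how far β̂₁ = 2.0576 could plausibly be from the true slope.

Relative precision:
- SE / |β̂₁| = 0.2001 / 2.0576 = 9.7%
- Rule of thumb (under 20%: precise; 20% to under 50%: moderately precise; 50% or more: imprecise) → precise

Link to interval estimation: a confidence interval for β₁ is β̂₁ ± t* × 0.2001, so SE sets the half-width per unit of t*.

What drives SE(β̂₁): more residual scatter → larger SE; wider spread of x values → smaller SE.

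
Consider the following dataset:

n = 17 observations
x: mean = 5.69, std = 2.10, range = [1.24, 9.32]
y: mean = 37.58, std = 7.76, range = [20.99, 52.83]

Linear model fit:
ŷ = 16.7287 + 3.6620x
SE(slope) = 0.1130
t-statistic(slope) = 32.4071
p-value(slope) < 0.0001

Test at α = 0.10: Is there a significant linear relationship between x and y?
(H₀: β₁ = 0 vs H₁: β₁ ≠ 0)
p-value < 0.0001 < α = 0.10, so we reject H₀. The relationship is significant.

Hypothesis test for the slope coefficient:

H₀: β₁ = 0 (no linear relationship)
H₁: β₁ ≠ 0 (linear relationship exists)

Test statistic: t = β̂₁ / SE(β̂₁) = 3.6620 / 0.1130 = 32.4071

With df = 15, the two-sided p-value for |t| = 32.4071 is <0.0001.

Decision rule: reject H₀ if p-value < α.
p-value < 0.0001 < α = 0.10 → reject H₀.

At α = 0.10 the data do provide convincing evidence of a nonzero slope.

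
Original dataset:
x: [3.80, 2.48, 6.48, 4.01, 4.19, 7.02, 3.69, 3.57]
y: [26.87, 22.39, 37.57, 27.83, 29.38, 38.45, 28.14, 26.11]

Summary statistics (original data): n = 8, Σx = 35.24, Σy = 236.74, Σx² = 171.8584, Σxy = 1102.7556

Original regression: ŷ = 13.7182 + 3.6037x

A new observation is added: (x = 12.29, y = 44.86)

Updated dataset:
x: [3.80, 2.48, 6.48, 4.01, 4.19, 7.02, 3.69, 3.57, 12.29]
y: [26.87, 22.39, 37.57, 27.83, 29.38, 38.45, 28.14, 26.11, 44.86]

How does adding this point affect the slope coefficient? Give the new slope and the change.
New slope β₁ = 2.3219 versus 3.6037 before: a change of -1.2818 (-35.6%).

The new point has HIGH LEVERAGE: x = 12.29 is far from the original mean x̄ = 35.24/8 ≈ 4.41 (original range [2.48, 7.02]).

Step 1: Update the sums with the new point (n goes from 8 to 9)
Σx  = 35.24 + 12.29 = 47.53
Σy  = 236.74 + 44.86 = 281.60
Σx² = 171.8584 + 12.29² = 171.8584 + 151.0441 = 322.9025
Σxy = 1102.7556 + 12.29×44.86 = 1102.7556 + 551.3294 = 1654.0850

Step 2: Recompute the slope with b₁ = (nΣxy − ΣxΣy) / (nΣx² − (Σx)²)
Numerator   = 9×1654.0850 − 47.53×281.60 = 14886.7650 − 13384.4480 = 1502.3170
Denominator = 9×322.9025 − 47.53² = 2906.1225 − 2259.1009 = 647.0216
b₁(new) = 1502.3170 / 647.0216 = 2.3219

(Same formula on the original sums: (8×1102.7556 − 35.24×236.74) / (8×171.8584 − 35.24²) = 479.3272 / 133.0096 = 3.6037, matching the given fit.)

Step 3: Change in slope
Δβ₁ = 2.3219 − 3.6037 = -1.2818
Relative change = -1.2818 / 3.6037 × 100% = -35.6%
→ the slope decreases when the point is added.

Because the point sits below the extension of the original line at a high-leverage x, it tilts the fit down.
In practice: check such a point for data-entry or measurement error; examine leverage (hᵢ) and Cook's distance rather than deleting it automatically.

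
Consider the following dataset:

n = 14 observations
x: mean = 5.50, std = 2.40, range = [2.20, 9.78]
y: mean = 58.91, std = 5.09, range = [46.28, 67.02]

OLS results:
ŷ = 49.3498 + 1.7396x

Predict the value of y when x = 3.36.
ŷ = 55.1949

Plug x = 3.36 into the fitted line:

ŷ = 49.3498 + 1.7396 × 3.36
ŷ = 49.3498 + 5.8451
ŷ = 55.1949

This is a point prediction; actual observations scatter around it by roughly the residual standard deviation.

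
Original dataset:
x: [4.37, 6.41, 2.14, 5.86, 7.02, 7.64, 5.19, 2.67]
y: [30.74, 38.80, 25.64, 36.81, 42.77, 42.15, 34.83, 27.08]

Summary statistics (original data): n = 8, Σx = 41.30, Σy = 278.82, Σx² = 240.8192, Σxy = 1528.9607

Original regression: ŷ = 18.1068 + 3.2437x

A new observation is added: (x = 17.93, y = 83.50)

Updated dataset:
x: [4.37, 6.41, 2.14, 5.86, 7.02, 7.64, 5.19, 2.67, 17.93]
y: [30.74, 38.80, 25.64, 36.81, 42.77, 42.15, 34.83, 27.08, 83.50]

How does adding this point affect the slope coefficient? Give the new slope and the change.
New slope β₁ = 3.7196 versus 3.2437 before: a change of +0.4759 (+14.7%).

x = 17.93 lies well outside the original x-range [2.14, 7.64] (x̄ ≈ 5.16), so this observation has high leverage and can move the slope substantially.

Step 1: Update the sums with the new point (n goes from 8 to 9)
Σx  = 41.30 + 17.93 = 59.23
Σy  = 278.82 + 83.50 = 362.32
Σx² = 240.8192 + 17.93² = 240.8192 + 321.4849 = 562.3041
Σxy = 1528.9607 + 17.93×83.50 = 1528.9607 + 1497.1550 = 3026.1157

Step 2: Recompute the slope with b₁ = (nΣxy − ΣxΣy) / (nΣx² − (Σx)²)
Numerator   = 9×3026.1157 − 59.23×362.32 = 27235.0413 − 21460.2136 = 5774.8277
Denominator = 9×562.3041 − 59.23² = 5060.7369 − 3508.1929 = 1552.5440
b₁(new) = 5774.8277 / 1552.5440 = 3.7196

(Same formula on the original sums: (8×1528.9607 − 41.30×278.82) / (8×240.8192 − 41.30²) = 716.4196 / 220.8636 = 3.2437, matching the given fit.)

Step 3: Change in slope
Δβ₁ = 3.7196 − 3.2437 = +0.4759
Relative change = +0.4759 / 3.2437 × 100% = +14.7%
→ the slope increases when the point is added.

A high-leverage point only changes the slope if it is off the original line; here y = 83.50 is above the original trend, so the slope increases.
In practice: refit with and without it and report both if conclusions differ; check such a point for data-entry or measurement error.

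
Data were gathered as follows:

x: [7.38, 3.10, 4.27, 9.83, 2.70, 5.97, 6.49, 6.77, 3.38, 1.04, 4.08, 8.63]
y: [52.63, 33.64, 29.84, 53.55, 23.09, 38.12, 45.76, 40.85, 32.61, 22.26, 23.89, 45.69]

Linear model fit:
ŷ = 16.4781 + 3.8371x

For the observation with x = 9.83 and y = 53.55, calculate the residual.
Residual = -0.6468

The residual is the difference between the actual value and the predicted value:

Residual = y - ŷ

Step 1: Calculate predicted value
ŷ = 16.4781 + 3.8371 × 9.83
ŷ = 54.1968

Step 2: Calculate residual
Residual = 53.55 - 54.1968
Residual = -0.6468

The residual is negative, so the observed y = 53.55 sits below the regression line (the line overestimates it by 0.6468).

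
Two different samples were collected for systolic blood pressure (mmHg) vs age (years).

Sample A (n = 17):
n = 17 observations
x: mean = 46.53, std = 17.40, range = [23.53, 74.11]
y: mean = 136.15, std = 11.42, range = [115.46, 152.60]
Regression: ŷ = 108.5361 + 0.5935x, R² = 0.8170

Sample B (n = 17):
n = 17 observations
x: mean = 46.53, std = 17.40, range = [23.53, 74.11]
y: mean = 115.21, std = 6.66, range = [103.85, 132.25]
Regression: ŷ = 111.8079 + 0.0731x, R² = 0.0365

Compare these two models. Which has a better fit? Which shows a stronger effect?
Model A has the better fit (R² = 0.8170 vs 0.0365). Model A shows the stronger effect (|β₁| = 0.5935 vs 0.0731).

Model Comparison:

Which explains more variance? (R²)
- Model A: R² = 0.8170 → 81.70% of variance in blood pressure explained
- Model B: R² = 0.0365 → 3.65% of variance in blood pressure explained
- 0.8170 > 0.0365 → Model A has the better fit

Effect size (slope magnitude):
- Model A: β₁ = 0.5935 → predicted blood pressure rises 0.5935 mmHg per additional year of age
- Model B: β₁ = 0.0731 → predicted blood pressure rises 0.0731 mmHg per additional year of age
- |0.5935| > |0.0731| → Model A shows the stronger marginal effect

Notes:
- R² measures how tightly points cluster around the line; β₁ measures how steep the line is — they answer different questions.
- A better fit (higher R²) doesn't necessarily mean a more important relationship.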